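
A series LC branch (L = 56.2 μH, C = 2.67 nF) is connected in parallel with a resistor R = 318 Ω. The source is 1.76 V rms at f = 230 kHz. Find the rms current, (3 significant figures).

11.3 mA

ω = 2πf = 1.445e+06 rad/s
X_L = ωL = 81.2 Ω
X_C = 1/(ωC) = 259 Ω
Branch 1: Z₁ = R = 318 Ω
Branch 2 (series LC): Z₂ = j(X_L − X_C) = −j178 Ω
Parallel: Z = Z₁Z₂/(Z₁+Z₂), |Z| = 155 Ω, ∠Z = -60.8°
I = V/|Z| = 1.76/155 = 11.3 mA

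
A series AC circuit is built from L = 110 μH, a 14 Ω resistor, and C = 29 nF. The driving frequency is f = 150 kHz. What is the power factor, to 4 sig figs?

ω = 2πf = 942500 rad/s
X_L = ωL = 103.7 Ω
X_C = 1/(ωC) = 36.59 Ω
Net reactance X = X_L − X_C = 67.09 Ω
Z = 14.00 + j67.09 Ω
|Z| = √(14.00² + 67.09²) = 68.53 Ω
∠Z = arctan(67.09/14.00) = 78.21°
cos φ = cos(78.21°) = 0.2043

0.2043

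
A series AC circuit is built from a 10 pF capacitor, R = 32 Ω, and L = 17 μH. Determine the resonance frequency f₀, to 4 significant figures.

ω₀ = 1/√(LC) = 1/√(1.7e-05 × 1e-11) = 7.67e+07 rad/s
f₀ = ω₀/(2π) = 12.21 MHz

12.21 MHz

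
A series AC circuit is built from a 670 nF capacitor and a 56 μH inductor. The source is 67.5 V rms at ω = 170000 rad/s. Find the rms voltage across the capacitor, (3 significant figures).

X_L = ωL = 9.52 Ω
X_C = 1/(ωC) = 8.78 Ω
Net reactance X = X_L − X_C = 0.740 Ω
Z = j0.740 Ω
|Z| = √(0² + 0.740²) = 0.740 Ω
I = V/|Z| = 91.2 A
V_C = I·|Z_C| = 91.2 × 8.78 = 800 V

800 V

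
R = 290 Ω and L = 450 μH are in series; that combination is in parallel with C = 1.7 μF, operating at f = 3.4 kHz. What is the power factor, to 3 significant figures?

0.0947

ω = 2πf = 21360 rad/s
X_L = ωL = 9.61 Ω
X_C = 1/(ωC) = 27.5 Ω
Branch 1 (R+jX_L): Z₁ = 290 + j9.61 Ω, |Z₁| = 290 Ω
Branch 2 (−jX_C): Z₂ = −j27.5 Ω
Parallel: Z = Z₁Z₂/(Z₁+Z₂), |Z| = 27.5 Ω, ∠Z = -84.6°
cos φ = cos(-84.6°) = 0.0947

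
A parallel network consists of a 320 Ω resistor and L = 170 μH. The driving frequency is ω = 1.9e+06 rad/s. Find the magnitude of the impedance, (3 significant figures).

X_L = ωL = 323 Ω
Parallel: admittances add. Y = 1/R + 1/(jωL)
Y = (0.00313 − j0.00310) S
|Y| = 0.00440 S → |Z| = 1/|Y| = 227 Ω, ∠Z = −∠Y = 44.7°

227 Ω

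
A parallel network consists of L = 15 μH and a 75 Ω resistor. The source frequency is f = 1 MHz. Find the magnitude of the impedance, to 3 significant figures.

ω = 2πf = 6.283e+06 rad/s
X_L = ωL = 94.2 Ω
Parallel: admittances add. Y = 1/R + 1/(jωL)
Y = (0.0133 − j0.0106) S
|Y| = 0.0170 S → |Z| = 1/|Y| = 58.7 Ω, ∠Z = −∠Y = 38.5°

58.7 Ω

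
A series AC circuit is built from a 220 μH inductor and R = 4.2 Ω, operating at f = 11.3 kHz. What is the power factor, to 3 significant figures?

ω = 2πf = 71000 rad/s
X_L = ωL = 15.6 Ω
Z = 4.20 + j15.6 Ω
|Z| = √(4.20² + 15.6²) = 16.2 Ω
∠Z = arctan(15.6/4.20) = 74.9°
cos φ = cos(74.9°) = 0.260

0.260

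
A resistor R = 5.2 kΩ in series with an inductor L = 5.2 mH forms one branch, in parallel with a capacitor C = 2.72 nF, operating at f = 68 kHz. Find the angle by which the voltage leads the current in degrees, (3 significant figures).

ω = 2πf = 427300 rad/s
X_L = ωL = 2220 Ω
X_C = 1/(ωC) = 860 Ω
Branch 1 (R+jX_L): Z₁ = 5200 + j2220 Ω, |Z₁| = 5650 Ω
Branch 2 (−jX_C): Z₂ = −j860 Ω
Parallel: Z = Z₁Z₂/(Z₁+Z₂), |Z| = 905 Ω, ∠Z = -81.5°

-81.5°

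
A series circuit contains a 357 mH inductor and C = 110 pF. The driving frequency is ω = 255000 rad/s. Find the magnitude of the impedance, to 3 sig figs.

55400 Ω

X_L = ωL = 91000 Ω
X_C = 1/(ωC) = 35700 Ω
Net reactance X = X_L − X_C = 55400 Ω
Z = j55400 Ω
|Z| = √(0² + 55400²) = 55400 Ω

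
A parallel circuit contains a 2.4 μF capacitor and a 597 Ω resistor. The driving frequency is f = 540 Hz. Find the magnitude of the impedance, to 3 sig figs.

ω = 2πf = 3393 rad/s
X_C = 1/(ωC) = 123 Ω
Parallel: admittances add. Y = 1/R + jωC
Y = (0.00168 + j0.00814) S
|Y| = 0.00831 S → |Z| = 1/|Y| = 120 Ω, ∠Z = −∠Y = -78.4°

120 Ω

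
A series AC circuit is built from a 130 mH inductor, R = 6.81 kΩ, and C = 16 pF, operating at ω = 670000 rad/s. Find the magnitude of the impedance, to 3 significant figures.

9200 Ω

X_L = ωL = 87100 Ω
X_C = 1/(ωC) = 93300 Ω
Net reactance X = X_L − X_C = -6180 Ω
Z = 6810 − j6180 Ω
|Z| = √(6810² + 6180²) = 9200 Ω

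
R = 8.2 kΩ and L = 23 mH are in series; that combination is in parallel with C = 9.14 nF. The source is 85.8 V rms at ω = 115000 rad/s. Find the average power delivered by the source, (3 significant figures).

X_L = ωL = 2640 Ω
X_C = 1/(ωC) = 951 Ω
Branch 1 (R+jX_L): Z₁ = 8200 + j2640 Ω, |Z₁| = 8620 Ω
Branch 2 (−jX_C): Z₂ = −j951 Ω
Parallel: Z = Z₁Z₂/(Z₁+Z₂), |Z| = 979 Ω, ∠Z = -83.8°
I = V/|Z| = 87.6 mA
P = VI cos φ = 85.8 × 0.0876 × cos(-83.8°) = 813 mW

813 mW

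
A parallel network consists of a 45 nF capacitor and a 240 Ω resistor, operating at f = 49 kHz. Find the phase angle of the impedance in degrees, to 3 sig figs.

-73.3°

ω = 2πf = 307900 rad/s
X_C = 1/(ωC) = 72.2 Ω
Parallel: admittances add. Y = 1/R + jωC
Y = (0.00417 + j0.0139) S
|Y| = 0.0145 S → |Z| = 1/|Y| = 69.1 Ω, ∠Z = −∠Y = -73.3°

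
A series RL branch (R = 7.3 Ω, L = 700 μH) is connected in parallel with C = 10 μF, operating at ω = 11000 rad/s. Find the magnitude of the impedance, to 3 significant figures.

13.0 Ω

X_L = ωL = 7.70 Ω
X_C = 1/(ωC) = 9.09 Ω
Branch 1 (R+jX_L): Z₁ = 7.30 + j7.70 Ω, |Z₁| = 10.6 Ω
Branch 2 (−jX_C): Z₂ = −j9.09 Ω
Parallel: Z = Z₁Z₂/(Z₁+Z₂), |Z| = 13.0 Ω, ∠Z = -32.7°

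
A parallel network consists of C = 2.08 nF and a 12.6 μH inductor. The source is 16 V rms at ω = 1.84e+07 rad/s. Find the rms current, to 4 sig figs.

X_L = ωL = 231.8 Ω
X_C = 1/(ωC) = 26.13 Ω
Parallel: admittances add. Y = 1/(jωL) + jωC
Y = (0 + j0.03396) S
|Y| = 0.03396 S → |Z| = 1/|Y| = 29.45 Ω, ∠Z = −∠Y = -90.00°
I = V/|Z| = 16/29.45 = 543.3 mA

543.3 mA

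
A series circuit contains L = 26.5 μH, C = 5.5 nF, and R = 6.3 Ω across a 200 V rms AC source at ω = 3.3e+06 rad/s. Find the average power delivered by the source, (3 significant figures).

X_L = ωL = 87.5 Ω
X_C = 1/(ωC) = 55.1 Ω
Net reactance X = X_L − X_C = 32.4 Ω
Z = 6.30 + j32.4 Ω
|Z| = √(6.30² + 32.4²) = 33.0 Ω
∠Z = arctan(32.4/6.30) = 79.0°
I = V/|Z| = 6.07 A
P = VI cos φ = 200 × 6.07 × cos(79.0°) = 232 W

232 W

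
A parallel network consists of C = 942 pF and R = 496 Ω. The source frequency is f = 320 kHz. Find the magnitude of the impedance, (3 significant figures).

ω = 2πf = 2.011e+06 rad/s
X_C = 1/(ωC) = 528 Ω
Parallel: admittances add. Y = 1/R + jωC
Y = (0.00202 + j0.00189) S
|Y| = 0.00277 S → |Z| = 1/|Y| = 362 Ω, ∠Z = −∠Y = -43.2°

362 Ω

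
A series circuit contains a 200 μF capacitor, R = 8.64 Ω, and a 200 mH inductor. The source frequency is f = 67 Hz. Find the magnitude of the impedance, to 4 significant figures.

ω = 2πf = 421.0 rad/s
X_L = ωL = 84.19 Ω
X_C = 1/(ωC) = 11.88 Ω
Net reactance X = X_L − X_C = 72.32 Ω
Z = 8.640 + j72.32 Ω
|Z| = √(8.640² + 72.32²) = 72.83 Ω

72.83 Ω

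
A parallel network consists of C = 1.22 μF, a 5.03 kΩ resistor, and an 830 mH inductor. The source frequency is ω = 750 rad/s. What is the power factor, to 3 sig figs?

X_L = ωL = 622 Ω
X_C = 1/(ωC) = 1090 Ω
Parallel: admittances add. Y = 1/R + 1/(jωL) + jωC
Y = (0.000199 − j0.000691) S
|Y| = 0.000719 S → |Z| = 1/|Y| = 1390 Ω, ∠Z = −∠Y = 74.0°
cos φ = cos(74.0°) = 0.276

0.276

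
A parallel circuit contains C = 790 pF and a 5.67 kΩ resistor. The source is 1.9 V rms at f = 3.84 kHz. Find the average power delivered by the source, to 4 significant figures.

ω = 2πf = 24130 rad/s
X_C = 1/(ωC) = 52460 Ω
Parallel: admittances add. Y = 1/R + jωC
Y = (0.0001764 + j1.906e-05) S
|Y| = 0.0001774 S → |Z| = 1/|Y| = 5637 Ω, ∠Z = −∠Y = -6.168°
I = V/|Z| = 337.0 μA
P = VI cos φ = 1.9 × 0.0003370 × cos(-6.168°) = 636.7 μW

636.7 μW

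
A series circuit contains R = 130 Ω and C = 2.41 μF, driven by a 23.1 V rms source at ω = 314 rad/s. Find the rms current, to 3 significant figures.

17.4 mA

X_C = 1/(ωC) = 1320 Ω
Z = 130 − j1320 Ω
|Z| = √(130² + 1320²) = 1330 Ω
I = V/|Z| = 23.1/1330 = 17.4 mA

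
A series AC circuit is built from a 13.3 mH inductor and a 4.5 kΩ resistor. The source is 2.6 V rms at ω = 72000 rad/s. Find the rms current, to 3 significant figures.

565 μA

X_L = ωL = 958 Ω
Z = 4500 + j958 Ω
|Z| = √(4500² + 958²) = 4600 Ω
I = V/|Z| = 2.6/4600 = 565 μA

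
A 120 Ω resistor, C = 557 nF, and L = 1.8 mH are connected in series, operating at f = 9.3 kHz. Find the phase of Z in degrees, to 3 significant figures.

31.8°

ω = 2πf = 58430 rad/s
X_L = ωL = 105 Ω
X_C = 1/(ωC) = 30.7 Ω
Net reactance X = X_L − X_C = 74.5 Ω
Z = 120 + j74.5 Ω
|Z| = √(120² + 74.5²) = 141 Ω
∠Z = arctan(74.5/120) = 31.8°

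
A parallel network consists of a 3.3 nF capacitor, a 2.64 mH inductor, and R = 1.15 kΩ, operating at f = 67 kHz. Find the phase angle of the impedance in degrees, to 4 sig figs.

-29.37°

ω = 2πf = 421000 rad/s
X_L = ωL = 1111 Ω
X_C = 1/(ωC) = 719.8 Ω
Parallel: admittances add. Y = 1/R + 1/(jωL) + jωC
Y = (0.0008696 + j0.0004894) S
|Y| = 0.0009978 S → |Z| = 1/|Y| = 1002 Ω, ∠Z = −∠Y = -29.37°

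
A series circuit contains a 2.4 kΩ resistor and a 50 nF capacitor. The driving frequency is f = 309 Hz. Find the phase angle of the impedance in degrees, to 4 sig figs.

-76.89°

ω = 2πf = 1942 rad/s
X_C = 1/(ωC) = 10300 Ω
Z = 2400 − j10300 Ω
|Z| = √(2400² + 10300²) = 10580 Ω
∠Z = arctan(-10300/2400) = -76.89°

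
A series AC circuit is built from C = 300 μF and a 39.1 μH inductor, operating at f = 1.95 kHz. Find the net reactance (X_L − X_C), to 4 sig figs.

0.2070 Ω

ω = 2πf = 12250 rad/s
X_L = ωL = 0.4791 Ω
X_C = 1/(ωC) = 0.2721 Ω
X = 0.4791 − 0.2721 = 0.2070 Ω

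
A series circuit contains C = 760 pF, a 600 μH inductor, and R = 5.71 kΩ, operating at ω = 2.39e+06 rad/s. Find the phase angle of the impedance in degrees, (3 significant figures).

8.80°

X_L = ωL = 1430 Ω
X_C = 1/(ωC) = 551 Ω
Net reactance X = X_L − X_C = 883 Ω
Z = 5710 + j883 Ω
|Z| = √(5710² + 883²) = 5780 Ω
∠Z = arctan(883/5710) = 8.80°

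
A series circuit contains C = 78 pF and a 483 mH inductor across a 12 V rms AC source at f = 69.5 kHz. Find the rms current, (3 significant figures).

ω = 2πf = 436700 rad/s
X_L = ωL = 211000 Ω
X_C = 1/(ωC) = 29400 Ω
Net reactance X = X_L − X_C = 182000 Ω
Z = j182000 Ω
|Z| = √(0² + 182000²) = 182000 Ω
I = V/|Z| = 12/182000 = 66.1 μA

66.1 μA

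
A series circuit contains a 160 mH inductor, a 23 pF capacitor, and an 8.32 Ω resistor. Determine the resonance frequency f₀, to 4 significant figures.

ω₀ = 1/√(LC) = 1/√(0.16 × 2.3e-11) = 521300 rad/s
f₀ = ω₀/(2π) = 82.97 kHz

82.97 kHz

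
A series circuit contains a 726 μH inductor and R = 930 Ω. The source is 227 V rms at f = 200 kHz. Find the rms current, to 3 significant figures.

ω = 2πf = 1.257e+06 rad/s
X_L = ωL = 912 Ω
Z = 930 + j912 Ω
|Z| = √(930² + 912²) = 1300 Ω
I = V/|Z| = 227/1300 = 174 mA

174 mA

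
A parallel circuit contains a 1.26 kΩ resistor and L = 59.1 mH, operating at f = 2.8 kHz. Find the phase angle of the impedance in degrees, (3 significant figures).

50.5°

ω = 2πf = 17590 rad/s
X_L = ωL = 1040 Ω
Parallel: admittances add. Y = 1/R + 1/(jωL)
Y = (0.000794 − j0.000962) S
|Y| = 0.00125 S → |Z| = 1/|Y| = 802 Ω, ∠Z = −∠Y = 50.5°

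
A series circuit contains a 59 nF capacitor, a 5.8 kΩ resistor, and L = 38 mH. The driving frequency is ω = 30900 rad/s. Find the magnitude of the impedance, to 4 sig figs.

5834 Ω

X_L = ωL = 1174 Ω
X_C = 1/(ωC) = 548.5 Ω
Net reactance X = X_L − X_C = 625.7 Ω
Z = 5800 + j625.7 Ω
|Z| = √(5800² + 625.7²) = 5834 Ω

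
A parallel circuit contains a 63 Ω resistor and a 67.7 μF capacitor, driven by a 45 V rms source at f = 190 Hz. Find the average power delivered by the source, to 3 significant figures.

32.1 W

ω = 2πf = 1194 rad/s
X_C = 1/(ωC) = 12.4 Ω
Parallel: admittances add. Y = 1/R + jωC
Y = (0.0159 + j0.0808) S
|Y| = 0.0824 S → |Z| = 1/|Y| = 12.1 Ω, ∠Z = −∠Y = -78.9°
I = V/|Z| = 3.71 A
P = VI cos φ = 45 × 3.71 × cos(-78.9°) = 32.1 W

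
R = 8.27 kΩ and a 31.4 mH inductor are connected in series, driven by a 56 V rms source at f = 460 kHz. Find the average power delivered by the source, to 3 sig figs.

3.12 mW

ω = 2πf = 2.89e+06 rad/s
X_L = ωL = 90800 Ω
Z = 8270 + j90800 Ω
|Z| = √(8270² + 90800²) = 91100 Ω
∠Z = arctan(90800/8270) = 84.8°
I = V/|Z| = 615 μA
P = VI cos φ = 56 × 0.000615 × cos(84.8°) = 3.12 mW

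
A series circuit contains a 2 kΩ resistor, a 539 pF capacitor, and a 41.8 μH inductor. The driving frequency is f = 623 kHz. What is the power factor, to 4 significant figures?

0.9882

ω = 2πf = 3.914e+06 rad/s
X_L = ωL = 163.6 Ω
X_C = 1/(ωC) = 474.0 Ω
Net reactance X = X_L − X_C = -310.3 Ω
Z = 2000 − j310.3 Ω
|Z| = √(2000² + 310.3²) = 2024 Ω
∠Z = arctan(-310.3/2000) = -8.820°
cos φ = cos(-8.820°) = 0.9882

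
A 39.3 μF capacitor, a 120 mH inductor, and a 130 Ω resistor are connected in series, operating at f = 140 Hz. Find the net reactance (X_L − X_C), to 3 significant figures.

76.6 Ω

ω = 2πf = 879.6 rad/s
X_L = ωL = 106 Ω
X_C = 1/(ωC) = 28.9 Ω
X = 106 − 28.9 = 76.6 Ω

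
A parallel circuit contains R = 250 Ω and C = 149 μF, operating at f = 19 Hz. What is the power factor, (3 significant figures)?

ω = 2πf = 119.4 rad/s
X_C = 1/(ωC) = 56.2 Ω
Parallel: admittances add. Y = 1/R + jωC
Y = (0.00400 + j0.0178) S
|Y| = 0.0182 S → |Z| = 1/|Y| = 54.8 Ω, ∠Z = −∠Y = -77.3°
cos φ = cos(-77.3°) = 0.219

0.219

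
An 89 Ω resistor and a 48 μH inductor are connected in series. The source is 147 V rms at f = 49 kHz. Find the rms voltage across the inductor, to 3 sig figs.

24.1 V

ω = 2πf = 307900 rad/s
X_L = ωL = 14.8 Ω
Z = 89.0 + j14.8 Ω
|Z| = √(89.0² + 14.8²) = 90.2 Ω
I = V/|Z| = 1.63 A
V_L = I·|Z_L| = 1.63 × 14.8 = 24.1 V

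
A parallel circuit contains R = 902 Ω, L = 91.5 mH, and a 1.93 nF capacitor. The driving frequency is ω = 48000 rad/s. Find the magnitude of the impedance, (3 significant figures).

895 Ω

X_L = ωL = 4390 Ω
X_C = 1/(ωC) = 10800 Ω
Parallel: admittances add. Y = 1/R + 1/(jωL) + jωC
Y = (0.00111 − j0.000135) S
|Y| = 0.00112 S → |Z| = 1/|Y| = 895 Ω, ∠Z = −∠Y = 6.95°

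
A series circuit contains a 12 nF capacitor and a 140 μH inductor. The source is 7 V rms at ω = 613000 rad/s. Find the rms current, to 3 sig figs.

X_L = ωL = 85.8 Ω
X_C = 1/(ωC) = 136 Ω
Net reactance X = X_L − X_C = -50.1 Ω
Z = − j50.1 Ω
|Z| = √(0² + 50.1²) = 50.1 Ω
I = V/|Z| = 7/50.1 = 140 mA

140 mA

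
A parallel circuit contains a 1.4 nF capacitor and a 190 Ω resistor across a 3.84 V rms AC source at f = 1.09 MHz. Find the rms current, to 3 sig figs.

ω = 2πf = 6.849e+06 rad/s
X_C = 1/(ωC) = 104 Ω
Parallel: admittances add. Y = 1/R + jωC
Y = (0.00526 + j0.00959) S
|Y| = 0.0109 S → |Z| = 1/|Y| = 91.4 Ω, ∠Z = −∠Y = -61.2°
I = V/|Z| = 3.84/91.4 = 42.0 mA

42.0 mA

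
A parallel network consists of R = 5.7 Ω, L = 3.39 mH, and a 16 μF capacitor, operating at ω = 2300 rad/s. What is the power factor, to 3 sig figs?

0.887

X_L = ωL = 7.80 Ω
X_C = 1/(ωC) = 27.2 Ω
Parallel: admittances add. Y = 1/R + 1/(jωL) + jωC
Y = (0.175 − j0.0915) S
|Y| = 0.198 S → |Z| = 1/|Y| = 5.05 Ω, ∠Z = −∠Y = 27.5°
cos φ = cos(27.5°) = 0.887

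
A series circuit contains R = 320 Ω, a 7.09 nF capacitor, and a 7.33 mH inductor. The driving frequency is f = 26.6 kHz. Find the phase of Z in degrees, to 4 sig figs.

49.99°

ω = 2πf = 167100 rad/s
X_L = ωL = 1225 Ω
X_C = 1/(ωC) = 843.9 Ω
Net reactance X = X_L − X_C = 381.2 Ω
Z = 320.0 + j381.2 Ω
|Z| = √(320.0² + 381.2²) = 497.7 Ω
∠Z = arctan(381.2/320.0) = 49.99°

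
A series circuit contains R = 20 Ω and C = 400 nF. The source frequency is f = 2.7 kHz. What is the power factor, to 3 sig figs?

ω = 2πf = 16960 rad/s
X_C = 1/(ωC) = 147 Ω
Z = 20.0 − j147 Ω
|Z| = √(20.0² + 147²) = 149 Ω
∠Z = arctan(-147/20.0) = -82.3°
cos φ = cos(-82.3°) = 0.134

0.134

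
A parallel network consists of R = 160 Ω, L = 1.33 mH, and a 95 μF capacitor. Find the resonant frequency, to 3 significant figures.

ω₀ = 1/√(LC) = 1/√(0.00133 × 9.5e-05) = 2813 rad/s
f₀ = ω₀/(2π) = 448 Hz

448 Hz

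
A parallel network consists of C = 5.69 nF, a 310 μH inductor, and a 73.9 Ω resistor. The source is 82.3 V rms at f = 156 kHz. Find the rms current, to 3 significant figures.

ω = 2πf = 980200 rad/s
X_L = ωL = 304 Ω
X_C = 1/(ωC) = 179 Ω
Parallel: admittances add. Y = 1/R + 1/(jωL) + jωC
Y = (0.0135 + j0.00229) S
|Y| = 0.0137 S → |Z| = 1/|Y| = 72.9 Ω, ∠Z = −∠Y = -9.59°
I = V/|Z| = 82.3/72.9 = 1.13 A

1.13 A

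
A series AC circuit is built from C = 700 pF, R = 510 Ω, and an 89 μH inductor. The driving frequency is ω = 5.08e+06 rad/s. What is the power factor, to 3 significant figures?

X_L = ωL = 452 Ω
X_C = 1/(ωC) = 281 Ω
Net reactance X = X_L − X_C = 171 Ω
Z = 510 + j171 Ω
|Z| = √(510² + 171²) = 538 Ω
∠Z = arctan(171/510) = 18.5°
cos φ = cos(18.5°) = 0.948

0.948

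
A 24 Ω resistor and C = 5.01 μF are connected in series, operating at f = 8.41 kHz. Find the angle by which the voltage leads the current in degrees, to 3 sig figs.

-8.94°

ω = 2πf = 52840 rad/s
X_C = 1/(ωC) = 3.78 Ω
Z = 24.0 − j3.78 Ω
|Z| = √(24.0² + 3.78²) = 24.3 Ω
∠Z = arctan(-3.78/24.0) = -8.94°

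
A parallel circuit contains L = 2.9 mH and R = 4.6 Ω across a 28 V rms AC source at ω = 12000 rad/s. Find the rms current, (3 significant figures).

X_L = ωL = 34.8 Ω
Parallel: admittances add. Y = 1/R + 1/(jωL)
Y = (0.217 − j0.0287) S
|Y| = 0.219 S → |Z| = 1/|Y| = 4.56 Ω, ∠Z = −∠Y = 7.53°
I = V/|Z| = 28/4.56 = 6.14 A

6.14 A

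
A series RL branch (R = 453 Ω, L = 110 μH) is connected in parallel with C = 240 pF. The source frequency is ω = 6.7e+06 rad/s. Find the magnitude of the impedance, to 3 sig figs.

1150 Ω

X_L = ωL = 737 Ω
X_C = 1/(ωC) = 622 Ω
Branch 1 (R+jX_L): Z₁ = 453 + j737 Ω, |Z₁| = 865 Ω
Branch 2 (−jX_C): Z₂ = −j622 Ω
Parallel: Z = Z₁Z₂/(Z₁+Z₂), |Z| = 1150 Ω, ∠Z = -45.8°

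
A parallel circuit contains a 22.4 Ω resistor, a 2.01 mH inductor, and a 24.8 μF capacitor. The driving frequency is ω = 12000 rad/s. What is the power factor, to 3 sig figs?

X_L = ωL = 24.1 Ω
X_C = 1/(ωC) = 3.36 Ω
Parallel: admittances add. Y = 1/R + 1/(jωL) + jωC
Y = (0.0446 + j0.256) S
|Y| = 0.260 S → |Z| = 1/|Y| = 3.85 Ω, ∠Z = −∠Y = -80.1°
cos φ = cos(-80.1°) = 0.172

0.172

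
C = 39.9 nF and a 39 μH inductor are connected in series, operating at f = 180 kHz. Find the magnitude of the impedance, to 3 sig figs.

ω = 2πf = 1.131e+06 rad/s
X_L = ωL = 44.1 Ω
X_C = 1/(ωC) = 22.2 Ω
Net reactance X = X_L − X_C = 21.9 Ω
Z = j21.9 Ω
|Z| = √(0² + 21.9²) = 21.9 Ω

21.9 Ω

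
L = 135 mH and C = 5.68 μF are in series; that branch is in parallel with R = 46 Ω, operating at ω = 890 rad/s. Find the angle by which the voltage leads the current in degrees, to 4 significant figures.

X_L = ωL = 120.2 Ω
X_C = 1/(ωC) = 197.8 Ω
Branch 1: Z₁ = R = 46.00 Ω
Branch 2 (series LC): Z₂ = j(X_L − X_C) = −j77.67 Ω
Parallel: Z = Z₁Z₂/(Z₁+Z₂), |Z| = 39.58 Ω, ∠Z = -30.64°

-30.64°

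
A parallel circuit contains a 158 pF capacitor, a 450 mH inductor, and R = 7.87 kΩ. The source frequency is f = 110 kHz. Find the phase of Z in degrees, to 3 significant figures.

ω = 2πf = 691200 rad/s
X_L = ωL = 311000 Ω
X_C = 1/(ωC) = 9160 Ω
Parallel: admittances add. Y = 1/R + 1/(jωL) + jωC
Y = (0.000127 + j0.000106) S
|Y| = 0.000165 S → |Z| = 1/|Y| = 6040 Ω, ∠Z = −∠Y = -39.8°

-39.8°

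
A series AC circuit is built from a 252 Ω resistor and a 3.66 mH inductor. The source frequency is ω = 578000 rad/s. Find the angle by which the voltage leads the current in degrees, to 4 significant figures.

83.21°

X_L = ωL = 2115 Ω
Z = 252.0 + j2115 Ω
|Z| = √(252.0² + 2115²) = 2130 Ω
∠Z = arctan(2115/252.0) = 83.21°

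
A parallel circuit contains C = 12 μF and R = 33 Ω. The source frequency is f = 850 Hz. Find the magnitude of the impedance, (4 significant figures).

14.11 Ω

ω = 2πf = 5341 rad/s
X_C = 1/(ωC) = 15.60 Ω
Parallel: admittances add. Y = 1/R + jωC
Y = (0.03030 + j0.06409) S
|Y| = 0.07089 S → |Z| = 1/|Y| = 14.11 Ω, ∠Z = −∠Y = -64.69°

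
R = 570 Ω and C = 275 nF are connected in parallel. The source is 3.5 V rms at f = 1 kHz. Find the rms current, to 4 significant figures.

ω = 2πf = 6283 rad/s
X_C = 1/(ωC) = 578.7 Ω
Parallel: admittances add. Y = 1/R + jωC
Y = (0.001754 + j0.001728) S
|Y| = 0.002462 S → |Z| = 1/|Y| = 406.1 Ω, ∠Z = −∠Y = -44.56°
I = V/|Z| = 3.5/406.1 = 8.618 mA

8.618 mA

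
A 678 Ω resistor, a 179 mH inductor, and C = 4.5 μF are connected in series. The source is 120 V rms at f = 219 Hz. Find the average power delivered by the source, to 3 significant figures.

ω = 2πf = 1376 rad/s
X_L = ωL = 246 Ω
X_C = 1/(ωC) = 161 Ω
Net reactance X = X_L − X_C = 84.8 Ω
Z = 678 + j84.8 Ω
|Z| = √(678² + 84.8²) = 683 Ω
∠Z = arctan(84.8/678) = 7.13°
I = V/|Z| = 176 mA
P = VI cos φ = 120 × 0.176 × cos(7.13°) = 20.9 W

20.9 W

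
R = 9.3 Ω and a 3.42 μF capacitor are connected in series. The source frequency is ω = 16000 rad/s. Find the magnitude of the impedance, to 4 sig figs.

X_C = 1/(ωC) = 18.27 Ω
Z = 9.300 − j18.27 Ω
|Z| = √(9.300² + 18.27²) = 20.51 Ω

20.51 Ω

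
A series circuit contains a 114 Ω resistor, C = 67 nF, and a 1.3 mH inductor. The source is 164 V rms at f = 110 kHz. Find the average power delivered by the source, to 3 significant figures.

ω = 2πf = 691200 rad/s
X_L = ωL = 898 Ω
X_C = 1/(ωC) = 21.6 Ω
Net reactance X = X_L − X_C = 877 Ω
Z = 114 + j877 Ω
|Z| = √(114² + 877²) = 884 Ω
∠Z = arctan(877/114) = 82.6°
I = V/|Z| = 185 mA
P = VI cos φ = 164 × 0.185 × cos(82.6°) = 3.92 W

3.92 W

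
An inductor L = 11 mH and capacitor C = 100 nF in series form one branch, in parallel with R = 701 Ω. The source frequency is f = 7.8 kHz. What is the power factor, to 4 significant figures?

ω = 2πf = 49010 rad/s
X_L = ωL = 539.1 Ω
X_C = 1/(ωC) = 204.0 Ω
Branch 1: Z₁ = R = 701.0 Ω
Branch 2 (series LC): Z₂ = j(X_L − X_C) = j335.1 Ω
Parallel: Z = Z₁Z₂/(Z₁+Z₂), |Z| = 302.3 Ω, ∠Z = 64.45°
cos φ = cos(64.45°) = 0.4312

0.4312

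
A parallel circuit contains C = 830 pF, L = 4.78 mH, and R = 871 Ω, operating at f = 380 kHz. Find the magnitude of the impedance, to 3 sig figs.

451 Ω

ω = 2πf = 2.388e+06 rad/s
X_L = ωL = 11400 Ω
X_C = 1/(ωC) = 505 Ω
Parallel: admittances add. Y = 1/R + 1/(jωL) + jωC
Y = (0.00115 + j0.00189) S
|Y| = 0.00221 S → |Z| = 1/|Y| = 451 Ω, ∠Z = −∠Y = -58.8°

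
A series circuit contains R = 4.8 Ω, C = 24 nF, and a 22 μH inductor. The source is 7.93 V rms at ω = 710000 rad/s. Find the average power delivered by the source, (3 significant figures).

X_L = ωL = 15.6 Ω
X_C = 1/(ωC) = 58.7 Ω
Net reactance X = X_L − X_C = -43.1 Ω
Z = 4.80 − j43.1 Ω
|Z| = √(4.80² + 43.1²) = 43.3 Ω
∠Z = arctan(-43.1/4.80) = -83.6°
I = V/|Z| = 183 mA
P = VI cos φ = 7.93 × 0.183 × cos(-83.6°) = 161 mW

161 mW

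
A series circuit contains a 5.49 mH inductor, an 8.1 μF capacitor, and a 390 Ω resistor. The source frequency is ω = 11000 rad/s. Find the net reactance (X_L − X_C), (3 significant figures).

X_L = ωL = 60.4 Ω
X_C = 1/(ωC) = 11.2 Ω
X = 60.4 − 11.2 = 49.2 Ω

49.2 Ω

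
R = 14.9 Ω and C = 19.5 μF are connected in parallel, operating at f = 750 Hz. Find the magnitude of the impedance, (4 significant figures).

8.788 Ω

ω = 2πf = 4712 rad/s
X_C = 1/(ωC) = 10.88 Ω
Parallel: admittances add. Y = 1/R + jωC
Y = (0.06711 + j0.09189) S
|Y| = 0.1138 S → |Z| = 1/|Y| = 8.788 Ω, ∠Z = −∠Y = -53.86°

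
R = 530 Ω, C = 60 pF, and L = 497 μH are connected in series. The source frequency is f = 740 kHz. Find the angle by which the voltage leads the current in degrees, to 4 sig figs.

-67.41°

ω = 2πf = 4.65e+06 rad/s
X_L = ωL = 2311 Ω
X_C = 1/(ωC) = 3585 Ω
Net reactance X = X_L − X_C = -1274 Ω
Z = 530.0 − j1274 Ω
|Z| = √(530.0² + 1274²) = 1380 Ω
∠Z = arctan(-1274/530.0) = -67.41°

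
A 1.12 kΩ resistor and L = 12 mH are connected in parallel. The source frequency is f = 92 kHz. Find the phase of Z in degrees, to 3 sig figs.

9.17°

ω = 2πf = 578100 rad/s
X_L = ωL = 6940 Ω
Parallel: admittances add. Y = 1/R + 1/(jωL)
Y = (0.000893 − j0.000144) S
|Y| = 0.000904 S → |Z| = 1/|Y| = 1110 Ω, ∠Z = −∠Y = 9.17°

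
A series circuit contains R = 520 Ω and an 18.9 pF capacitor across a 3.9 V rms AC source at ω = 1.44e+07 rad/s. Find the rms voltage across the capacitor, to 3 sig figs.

3.86 V

X_C = 1/(ωC) = 3670 Ω
Z = 520 − j3670 Ω
|Z| = √(520² + 3670²) = 3710 Ω
I = V/|Z| = 1.05 mA
V_C = I·|Z_C| = 0.00105 × 3670 = 3.86 V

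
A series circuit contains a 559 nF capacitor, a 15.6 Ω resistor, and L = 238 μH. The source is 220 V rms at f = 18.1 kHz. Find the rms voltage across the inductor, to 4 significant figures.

308.8 V

ω = 2πf = 113700 rad/s
X_L = ωL = 27.07 Ω
X_C = 1/(ωC) = 15.73 Ω
Net reactance X = X_L − X_C = 11.34 Ω
Z = 15.60 + j11.34 Ω
|Z| = √(15.60² + 11.34²) = 19.28 Ω
I = V/|Z| = 11.41 A
V_L = I·|Z_L| = 11.41 × 27.07 = 308.8 V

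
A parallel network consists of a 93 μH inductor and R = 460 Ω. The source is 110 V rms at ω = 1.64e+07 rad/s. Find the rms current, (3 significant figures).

250 mA

X_L = ωL = 1530 Ω
Parallel: admittances add. Y = 1/R + 1/(jωL)
Y = (0.00217 − j0.000656) S
|Y| = 0.00227 S → |Z| = 1/|Y| = 440 Ω, ∠Z = −∠Y = 16.8°
I = V/|Z| = 110/440 = 250 mA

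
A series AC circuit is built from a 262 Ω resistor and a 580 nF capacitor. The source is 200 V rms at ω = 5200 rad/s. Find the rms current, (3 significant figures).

X_C = 1/(ωC) = 332 Ω
Z = 262 − j332 Ω
|Z| = √(262² + 332²) = 423 Ω
I = V/|Z| = 200/423 = 473 mA

473 mA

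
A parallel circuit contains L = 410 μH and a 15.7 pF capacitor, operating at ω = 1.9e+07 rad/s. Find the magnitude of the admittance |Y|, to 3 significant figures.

X_L = ωL = 7790 Ω
X_C = 1/(ωC) = 3350 Ω
Parallel: admittances add. Y = 1/(jωL) + jωC
Y = (0 + j0.000170) S
|Y| = 0.000170 S → |Z| = 1/|Y| = 5880 Ω, ∠Z = −∠Y = -90.0°

170 μS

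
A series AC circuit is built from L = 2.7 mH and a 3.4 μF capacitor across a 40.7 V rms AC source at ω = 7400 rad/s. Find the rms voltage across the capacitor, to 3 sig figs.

81.8 V

X_L = ωL = 20.0 Ω
X_C = 1/(ωC) = 39.7 Ω
Net reactance X = X_L − X_C = -19.8 Ω
Z = − j19.8 Ω
|Z| = √(0² + 19.8²) = 19.8 Ω
I = V/|Z| = 2.06 A
V_C = I·|Z_C| = 2.06 × 39.7 = 81.8 V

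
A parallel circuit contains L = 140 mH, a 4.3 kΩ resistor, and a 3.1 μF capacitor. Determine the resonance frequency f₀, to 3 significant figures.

242 Hz

ω₀ = 1/√(LC) = 1/√(0.14 × 3.1e-06) = 1518 rad/s
f₀ = ω₀/(2π) = 242 Hz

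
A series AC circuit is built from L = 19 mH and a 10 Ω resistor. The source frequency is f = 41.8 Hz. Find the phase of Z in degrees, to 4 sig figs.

26.52°

ω = 2πf = 262.6 rad/s
X_L = ωL = 4.990 Ω
Z = 10.00 + j4.990 Ω
|Z| = √(10.00² + 4.990²) = 11.18 Ω
∠Z = arctan(4.990/10.00) = 26.52°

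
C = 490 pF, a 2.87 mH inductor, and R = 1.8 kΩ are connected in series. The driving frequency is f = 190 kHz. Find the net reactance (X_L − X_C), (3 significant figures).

ω = 2πf = 1.194e+06 rad/s
X_L = ωL = 3430 Ω
X_C = 1/(ωC) = 1710 Ω
X = 3430 − 1710 = 1720 Ω

1720 Ω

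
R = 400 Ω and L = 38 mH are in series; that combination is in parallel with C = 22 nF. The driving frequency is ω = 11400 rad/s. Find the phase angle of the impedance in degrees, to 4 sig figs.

40.86°

X_L = ωL = 433.2 Ω
X_C = 1/(ωC) = 3987 Ω
Branch 1 (R+jX_L): Z₁ = 400.0 + j433.2 Ω, |Z₁| = 589.6 Ω
Branch 2 (−jX_C): Z₂ = −j3987 Ω
Parallel: Z = Z₁Z₂/(Z₁+Z₂), |Z| = 657.3 Ω, ∠Z = 40.86°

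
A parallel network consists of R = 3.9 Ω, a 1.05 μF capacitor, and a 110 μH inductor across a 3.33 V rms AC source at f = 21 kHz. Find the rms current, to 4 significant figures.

884.8 mA

ω = 2πf = 131900 rad/s
X_L = ωL = 14.51 Ω
X_C = 1/(ωC) = 7.218 Ω
Parallel: admittances add. Y = 1/R + 1/(jωL) + jωC
Y = (0.2564 + j0.06965) S
|Y| = 0.2657 S → |Z| = 1/|Y| = 3.764 Ω, ∠Z = −∠Y = -15.20°
I = V/|Z| = 3.33/3.764 = 884.8 mA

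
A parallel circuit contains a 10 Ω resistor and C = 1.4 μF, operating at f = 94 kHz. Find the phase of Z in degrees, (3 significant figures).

ω = 2πf = 590600 rad/s
X_C = 1/(ωC) = 1.21 Ω
Parallel: admittances add. Y = 1/R + jωC
Y = (0.100 + j0.827) S
|Y| = 0.833 S → |Z| = 1/|Y| = 1.20 Ω, ∠Z = −∠Y = -83.1°

-83.1°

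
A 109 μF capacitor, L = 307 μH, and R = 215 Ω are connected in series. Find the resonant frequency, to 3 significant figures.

ω₀ = 1/√(LC) = 1/√(0.000307 × 0.000109) = 5467 rad/s
f₀ = ω₀/(2π) = 870 Hz

870 Hz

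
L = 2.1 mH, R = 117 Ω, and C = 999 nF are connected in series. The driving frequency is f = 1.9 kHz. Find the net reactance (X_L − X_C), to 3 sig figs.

-58.8 Ω

ω = 2πf = 11940 rad/s
X_L = ωL = 25.1 Ω
X_C = 1/(ωC) = 83.8 Ω
X = 25.1 − 83.8 = -58.8 Ω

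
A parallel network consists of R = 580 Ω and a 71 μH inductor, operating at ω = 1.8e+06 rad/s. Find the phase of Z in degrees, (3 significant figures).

77.6°

X_L = ωL = 128 Ω
Parallel: admittances add. Y = 1/R + 1/(jωL)
Y = (0.00172 − j0.00782) S
|Y| = 0.00801 S → |Z| = 1/|Y| = 125 Ω, ∠Z = −∠Y = 77.6°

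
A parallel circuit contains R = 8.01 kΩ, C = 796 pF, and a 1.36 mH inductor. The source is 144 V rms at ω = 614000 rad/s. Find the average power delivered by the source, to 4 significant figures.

X_L = ωL = 835.0 Ω
X_C = 1/(ωC) = 2046 Ω
Parallel: admittances add. Y = 1/R + 1/(jωL) + jωC
Y = (0.0001248 − j0.0007088) S
|Y| = 0.0007197 S → |Z| = 1/|Y| = 1389 Ω, ∠Z = −∠Y = 80.01°
I = V/|Z| = 103.6 mA
P = VI cos φ = 144 × 0.1036 × cos(80.01°) = 2.589 W

2.589 W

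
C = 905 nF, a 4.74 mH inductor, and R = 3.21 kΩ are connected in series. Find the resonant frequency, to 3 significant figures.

ω₀ = 1/√(LC) = 1/√(0.00474 × 9.05e-07) = 15270 rad/s
f₀ = ω₀/(2π) = 2.43 kHz

2.43 kHz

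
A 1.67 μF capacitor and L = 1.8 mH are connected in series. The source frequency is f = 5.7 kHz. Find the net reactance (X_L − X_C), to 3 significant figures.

47.7 Ω

ω = 2πf = 35810 rad/s
X_L = ωL = 64.5 Ω
X_C = 1/(ωC) = 16.7 Ω
X = 64.5 − 16.7 = 47.7 Ω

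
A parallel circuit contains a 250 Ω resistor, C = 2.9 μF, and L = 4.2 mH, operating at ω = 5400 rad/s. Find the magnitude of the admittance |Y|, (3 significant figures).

X_L = ωL = 22.7 Ω
X_C = 1/(ωC) = 63.9 Ω
Parallel: admittances add. Y = 1/R + 1/(jωL) + jωC
Y = (0.00400 − j0.0284) S
|Y| = 0.0287 S → |Z| = 1/|Y| = 34.8 Ω, ∠Z = −∠Y = 82.0°

28.7 mS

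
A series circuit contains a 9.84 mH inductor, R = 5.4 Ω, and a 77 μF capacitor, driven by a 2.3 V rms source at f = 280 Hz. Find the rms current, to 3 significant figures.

ω = 2πf = 1759 rad/s
X_L = ωL = 17.3 Ω
X_C = 1/(ωC) = 7.38 Ω
Net reactance X = X_L − X_C = 9.93 Ω
Z = 5.40 + j9.93 Ω
|Z| = √(5.40² + 9.93²) = 11.3 Ω
I = V/|Z| = 2.3/11.3 = 203 mA

203 mA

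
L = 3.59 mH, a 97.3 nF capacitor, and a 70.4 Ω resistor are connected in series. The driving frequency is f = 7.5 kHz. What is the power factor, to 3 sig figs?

0.821

ω = 2πf = 47120 rad/s
X_L = ωL = 169 Ω
X_C = 1/(ωC) = 218 Ω
Net reactance X = X_L − X_C = -48.9 Ω
Z = 70.4 − j48.9 Ω
|Z| = √(70.4² + 48.9²) = 85.7 Ω
∠Z = arctan(-48.9/70.4) = -34.8°
cos φ = cos(-34.8°) = 0.821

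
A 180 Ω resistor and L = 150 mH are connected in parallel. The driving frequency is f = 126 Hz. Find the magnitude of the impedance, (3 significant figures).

99.1 Ω

ω = 2πf = 791.7 rad/s
X_L = ωL = 119 Ω
Parallel: admittances add. Y = 1/R + 1/(jωL)
Y = (0.00556 − j0.00842) S
|Y| = 0.0101 S → |Z| = 1/|Y| = 99.1 Ω, ∠Z = −∠Y = 56.6°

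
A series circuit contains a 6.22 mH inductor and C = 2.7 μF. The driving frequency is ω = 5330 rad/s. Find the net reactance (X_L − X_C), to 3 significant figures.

X_L = ωL = 33.2 Ω
X_C = 1/(ωC) = 69.5 Ω
X = 33.2 − 69.5 = -36.3 Ω

-36.3 Ω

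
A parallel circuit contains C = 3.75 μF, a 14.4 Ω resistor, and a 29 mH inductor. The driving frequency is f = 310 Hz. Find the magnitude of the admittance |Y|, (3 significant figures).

70.2 mS

ω = 2πf = 1948 rad/s
X_L = ωL = 56.5 Ω
X_C = 1/(ωC) = 137 Ω
Parallel: admittances add. Y = 1/R + 1/(jωL) + jωC
Y = (0.0694 − j0.0104) S
|Y| = 0.0702 S → |Z| = 1/|Y| = 14.2 Ω, ∠Z = −∠Y = 8.52°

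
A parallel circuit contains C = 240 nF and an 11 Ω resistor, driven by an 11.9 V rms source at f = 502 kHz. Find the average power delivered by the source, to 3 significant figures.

12.9 W

ω = 2πf = 3.154e+06 rad/s
X_C = 1/(ωC) = 1.32 Ω
Parallel: admittances add. Y = 1/R + jωC
Y = (0.0909 + j0.757) S
|Y| = 0.762 S → |Z| = 1/|Y| = 1.31 Ω, ∠Z = −∠Y = -83.2°
I = V/|Z| = 9.07 A
P = VI cos φ = 11.9 × 9.07 × cos(-83.2°) = 12.9 W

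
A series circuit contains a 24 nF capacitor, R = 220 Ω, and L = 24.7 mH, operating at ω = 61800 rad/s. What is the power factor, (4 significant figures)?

0.2499

X_L = ωL = 1526 Ω
X_C = 1/(ωC) = 674.2 Ω
Net reactance X = X_L − X_C = 852.2 Ω
Z = 220.0 + j852.2 Ω
|Z| = √(220.0² + 852.2²) = 880.2 Ω
∠Z = arctan(852.2/220.0) = 75.53°
cos φ = cos(75.53°) = 0.2499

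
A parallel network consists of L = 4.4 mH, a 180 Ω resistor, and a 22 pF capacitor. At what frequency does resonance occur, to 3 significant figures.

512 kHz

ω₀ = 1/√(LC) = 1/√(0.0044 × 2.2e-11) = 3.214e+06 rad/s
f₀ = ω₀/(2π) = 512 kHz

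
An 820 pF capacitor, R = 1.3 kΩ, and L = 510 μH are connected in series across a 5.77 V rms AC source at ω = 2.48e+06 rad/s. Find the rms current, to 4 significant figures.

X_L = ωL = 1265 Ω
X_C = 1/(ωC) = 491.7 Ω
Net reactance X = X_L − X_C = 773.1 Ω
Z = 1300 + j773.1 Ω
|Z| = √(1300² + 773.1²) = 1512 Ω
I = V/|Z| = 5.77/1512 = 3.815 mA

3.815 mA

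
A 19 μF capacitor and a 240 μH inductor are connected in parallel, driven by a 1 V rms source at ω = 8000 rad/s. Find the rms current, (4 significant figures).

X_L = ωL = 1.920 Ω
X_C = 1/(ωC) = 6.579 Ω
Parallel: admittances add. Y = 1/(jωL) + jωC
Y = (0 − j0.3688) S
|Y| = 0.3688 S → |Z| = 1/|Y| = 2.711 Ω, ∠Z = −∠Y = 90.00°
I = V/|Z| = 1/2.711 = 368.8 mA

368.8 mA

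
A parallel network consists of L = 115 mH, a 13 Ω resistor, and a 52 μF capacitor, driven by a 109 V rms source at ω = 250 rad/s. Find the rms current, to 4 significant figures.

X_L = ωL = 28.75 Ω
X_C = 1/(ωC) = 76.92 Ω
Parallel: admittances add. Y = 1/R + 1/(jωL) + jωC
Y = (0.07692 − j0.02178) S
|Y| = 0.07995 S → |Z| = 1/|Y| = 12.51 Ω, ∠Z = −∠Y = 15.81°
I = V/|Z| = 109/12.51 = 8.714 A

8.714 A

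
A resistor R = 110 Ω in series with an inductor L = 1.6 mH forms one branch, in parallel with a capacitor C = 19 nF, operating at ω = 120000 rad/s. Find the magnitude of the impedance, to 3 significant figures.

X_L = ωL = 192 Ω
X_C = 1/(ωC) = 439 Ω
Branch 1 (R+jX_L): Z₁ = 110 + j192 Ω, |Z₁| = 221 Ω
Branch 2 (−jX_C): Z₂ = −j439 Ω
Parallel: Z = Z₁Z₂/(Z₁+Z₂), |Z| = 359 Ω, ∠Z = 36.2°

359 Ω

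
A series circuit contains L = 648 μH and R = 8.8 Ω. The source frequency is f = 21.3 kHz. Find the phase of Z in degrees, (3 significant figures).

ω = 2πf = 133800 rad/s
X_L = ωL = 86.7 Ω
Z = 8.80 + j86.7 Ω
|Z| = √(8.80² + 86.7²) = 87.2 Ω
∠Z = arctan(86.7/8.80) = 84.2°

84.2°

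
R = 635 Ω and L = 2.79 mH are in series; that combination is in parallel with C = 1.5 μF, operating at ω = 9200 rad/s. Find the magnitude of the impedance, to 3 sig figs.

72.3 Ω

X_L = ωL = 25.7 Ω
X_C = 1/(ωC) = 72.5 Ω
Branch 1 (R+jX_L): Z₁ = 635 + j25.7 Ω, |Z₁| = 636 Ω
Branch 2 (−jX_C): Z₂ = −j72.5 Ω
Parallel: Z = Z₁Z₂/(Z₁+Z₂), |Z| = 72.3 Ω, ∠Z = -83.5°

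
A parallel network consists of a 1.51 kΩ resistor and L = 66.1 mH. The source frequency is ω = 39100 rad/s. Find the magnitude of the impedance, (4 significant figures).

X_L = ωL = 2585 Ω
Parallel: admittances add. Y = 1/R + 1/(jωL)
Y = (0.0006623 − j0.0003869) S
|Y| = 0.0007670 S → |Z| = 1/|Y| = 1304 Ω, ∠Z = −∠Y = 30.30°

1304 Ω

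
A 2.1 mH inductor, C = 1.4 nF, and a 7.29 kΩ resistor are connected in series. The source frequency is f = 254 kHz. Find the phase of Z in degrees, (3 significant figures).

ω = 2πf = 1.596e+06 rad/s
X_L = ωL = 3350 Ω
X_C = 1/(ωC) = 448 Ω
Net reactance X = X_L − X_C = 2900 Ω
Z = 7290 + j2900 Ω
|Z| = √(7290² + 2900²) = 7850 Ω
∠Z = arctan(2900/7290) = 21.7°

21.7°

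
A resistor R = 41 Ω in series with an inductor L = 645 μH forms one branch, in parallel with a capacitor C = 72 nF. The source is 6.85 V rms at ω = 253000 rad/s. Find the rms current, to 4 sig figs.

X_L = ωL = 163.2 Ω
X_C = 1/(ωC) = 54.90 Ω
Branch 1 (R+jX_L): Z₁ = 41.00 + j163.2 Ω, |Z₁| = 168.3 Ω
Branch 2 (−jX_C): Z₂ = −j54.90 Ω
Parallel: Z = Z₁Z₂/(Z₁+Z₂), |Z| = 79.77 Ω, ∠Z = -83.37°
I = V/|Z| = 6.85/79.77 = 85.87 mA

85.87 mA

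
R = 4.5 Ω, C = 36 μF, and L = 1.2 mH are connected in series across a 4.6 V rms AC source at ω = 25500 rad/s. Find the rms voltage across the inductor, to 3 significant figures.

X_L = ωL = 30.6 Ω
X_C = 1/(ωC) = 1.09 Ω
Net reactance X = X_L − X_C = 29.5 Ω
Z = 4.50 + j29.5 Ω
|Z| = √(4.50² + 29.5²) = 29.9 Ω
I = V/|Z| = 154 mA
V_L = I·|Z_L| = 0.154 × 30.6 = 4.72 V

4.72 V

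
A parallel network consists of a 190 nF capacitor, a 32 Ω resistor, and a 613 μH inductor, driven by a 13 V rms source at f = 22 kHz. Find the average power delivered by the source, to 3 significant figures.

5.28 W

ω = 2πf = 138200 rad/s
X_L = ωL = 84.7 Ω
X_C = 1/(ωC) = 38.1 Ω
Parallel: admittances add. Y = 1/R + 1/(jωL) + jωC
Y = (0.0312 + j0.0145) S
|Y| = 0.0344 S → |Z| = 1/|Y| = 29.0 Ω, ∠Z = −∠Y = -24.8°
I = V/|Z| = 448 mA
P = VI cos φ = 13 × 0.448 × cos(-24.8°) = 5.28 W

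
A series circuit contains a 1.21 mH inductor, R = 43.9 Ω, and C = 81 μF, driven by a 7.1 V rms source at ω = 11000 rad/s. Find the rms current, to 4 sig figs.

155.8 mA

X_L = ωL = 13.31 Ω
X_C = 1/(ωC) = 1.122 Ω
Net reactance X = X_L − X_C = 12.19 Ω
Z = 43.90 + j12.19 Ω
|Z| = √(43.90² + 12.19²) = 45.56 Ω
I = V/|Z| = 7.1/45.56 = 155.8 mA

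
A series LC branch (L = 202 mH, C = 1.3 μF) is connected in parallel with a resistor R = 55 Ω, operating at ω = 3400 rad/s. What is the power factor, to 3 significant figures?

X_L = ωL = 687 Ω
X_C = 1/(ωC) = 226 Ω
Branch 1: Z₁ = R = 55.0 Ω
Branch 2 (series LC): Z₂ = j(X_L − X_C) = j461 Ω
Parallel: Z = Z₁Z₂/(Z₁+Z₂), |Z| = 54.6 Ω, ∠Z = 6.81°
cos φ = cos(6.81°) = 0.993

0.993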